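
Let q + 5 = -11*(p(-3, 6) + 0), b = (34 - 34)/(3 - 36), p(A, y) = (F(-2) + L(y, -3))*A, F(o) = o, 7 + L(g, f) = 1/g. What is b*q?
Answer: 0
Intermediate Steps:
L(g, f) = -7 + 1/g
p(A, y) = A*(-9 + 1/y) (p(A, y) = (-2 + (-7 + 1/y))*A = (-9 + 1/y)*A = A*(-9 + 1/y))
b = 0 (b = 0/(-33) = 0*(-1/33) = 0)
q = -593/2 (q = -5 - 11*((-9*(-3) - 3/6) + 0) = -5 - 11*((27 - 3*⅙) + 0) = -5 - 11*((27 - ½) + 0) = -5 - 11*(53/2 + 0) = -5 - 11*53/2 = -5 - 583/2 = -593/2 ≈ -296.50)
b*q = 0*(-593/2) = 0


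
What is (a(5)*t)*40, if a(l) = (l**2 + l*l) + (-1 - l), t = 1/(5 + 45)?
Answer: 176/5 ≈ 35.200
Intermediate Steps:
t = 1/50 ≈ 0.020000
a(l) = -1 - l + 2*l**2 (a(l) = (l**2 + l**2) + (-1 - l) = 2*l**2 + (-1 - l) = -1 - l + 2*l**2)
(a(5)*t)*40 = ((-1 - 1*5 + 2*5**2)*(1/50))*40 = ((-1 - 5 + 2*25)*(1/50))*40 = ((-1 - 5 + 50)*(1/50))*40 = (44*(1/50))*40 = (22/25)*40 = 176/5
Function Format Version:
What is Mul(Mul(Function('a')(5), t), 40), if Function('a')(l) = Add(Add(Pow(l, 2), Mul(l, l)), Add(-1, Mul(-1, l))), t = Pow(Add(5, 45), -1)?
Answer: Rational(176, 5) ≈ 35.200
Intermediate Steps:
t = Rational(1, 50) (t = Pow(50, -1) = Rational(1, 50) ≈ 0.020000)
Function('a')(l) = Add(-1, Mul(-1, l), Mul(2, Pow(l, 2))) (Function('a')(l) = Add(Add(Pow(l, 2), Pow(l, 2)), Add(-1, Mul(-1, l))) = Add(Mul(2, Pow(l, 2)), Add(-1, Mul(-1, l))) = Add(-1, Mul(-1, l), Mul(2, Pow(l, 2))))
Mul(Mul(Function('a')(5), t), 40) = Mul(Mul(Add(-1, Mul(-1, 5), Mul(2, Pow(5, 2))), Rational(1, 50)), 40) = Mul(Mul(Add(-1, -5, Mul(2, 25)), Rational(1, 50)), 40) = Mul(Mul(Add(-1, -5, 50), Rational(1, 50)), 40) = Mul(Mul(44, Rational(1, 50)), 40) = Mul(Rational(22, 25), 40) = Rational(176, 5)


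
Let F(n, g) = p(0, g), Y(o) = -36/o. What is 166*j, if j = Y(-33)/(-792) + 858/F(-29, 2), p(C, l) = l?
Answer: 25850599/363 ≈ 71214.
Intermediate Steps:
F(n, g) = g
j = 311453/726 (j = -36/(-33)/(-792) + 858/2 = -36*(-1/33)*(-1/792) + 858*(½) = (12/11)*(-1/792) + 429 = -1/726 + 429 = 311453/726 ≈ 429.00)
166*j = 166*(311453/726) = 25850599/363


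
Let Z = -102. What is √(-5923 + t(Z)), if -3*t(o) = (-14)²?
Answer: I*√53895/3 ≈ 77.384*I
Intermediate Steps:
t(o) = -196/3 (t(o) = -⅓*(-14)² = -⅓*196 = -196/3)
√(-5923 + t(Z)) = √(-5923 - 196/3) = √(-17965/3) = I*√53895/3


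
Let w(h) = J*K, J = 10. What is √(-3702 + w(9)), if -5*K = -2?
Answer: 43*I*√2 ≈ 60.811*I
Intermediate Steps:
K = ⅖ (K = -⅕*(-2) = ⅖ ≈ 0.40000)
w(h) = 4 (w(h) = 10*(⅖) = 4)
√(-3702 + w(9)) = √(-3702 + 4) = √(-3698) = 43*I*√2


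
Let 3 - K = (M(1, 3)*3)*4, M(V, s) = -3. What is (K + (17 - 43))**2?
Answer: 169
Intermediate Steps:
K = 39 (K = 3 - (-3*3)*4 = 3 - (-9)*4 = 3 - 1*(-36) = 3 + 36 = 39)
(K + (17 - 43))**2 = (39 + (17 - 43))**2 = (39 - 26)**2 = 13**2 = 169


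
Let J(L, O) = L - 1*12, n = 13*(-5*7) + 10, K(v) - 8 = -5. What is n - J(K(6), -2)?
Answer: -436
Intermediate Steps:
K(v) = 3 (K(v) = 8 - 5 = 3)
n = -445 (n = 13*(-35) + 10 = -455 + 10 = -445)
J(L, O) = -12 + L (J(L, O) = L - 12 = -12 + L)
n - J(K(6), -2) = -445 - (-12 + 3) = -445 - 1*(-9) = -445 + 9 = -436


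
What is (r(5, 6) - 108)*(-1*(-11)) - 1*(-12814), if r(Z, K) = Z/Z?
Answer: 11637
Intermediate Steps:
r(Z, K) = 1
(r(5, 6) - 108)*(-1*(-11)) - 1*(-12814) = (1 - 108)*(-1*(-11)) - 1*(-12814) = -107*11 + 12814 = -1177 + 12814 = 11637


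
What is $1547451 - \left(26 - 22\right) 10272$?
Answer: $1506363$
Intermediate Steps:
$1547451 - \left(26 - 22\right) 10272 = 1547451 - 4 \cdot 10272 = 1547451 - 41088 = 1506363$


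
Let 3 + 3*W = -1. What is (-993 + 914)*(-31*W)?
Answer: -9796/3 ≈ -3265.3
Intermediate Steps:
W = -4/3 (W = -1 + (⅓)*(-1) = -1 - ⅓ = -4/3 ≈ -1.3333)
(-993 + 914)*(-31*W) = (-993 + 914)*(-31*(-4/3)) = -79*124/3 = -9796/3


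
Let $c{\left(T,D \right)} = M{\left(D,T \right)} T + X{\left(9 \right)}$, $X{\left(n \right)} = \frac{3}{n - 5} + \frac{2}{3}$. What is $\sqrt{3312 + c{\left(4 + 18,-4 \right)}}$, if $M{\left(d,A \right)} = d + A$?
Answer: $\frac{\sqrt{133539}}{6} \approx 60.905$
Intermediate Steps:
$X{\left(n \right)} = \frac{2}{3} + \frac{3}{-5 + n}$ ($X{\left(n \right)} = \frac{3}{n - 5} + 2 \cdot \frac{1}{3} = \frac{3}{-5 + n} + \frac{2}{3} = \frac{2}{3} + \frac{3}{-5 + n}$)
$M{\left(d,A \right)} = A + d$
$c{\left(T,D \right)} = \frac{17}{12} + T \left(D + T\right)$ ($c{\left(T,D \right)} = \left(T + D\right) T + \frac{-1 + 2 \cdot 9}{3 \left(-5 + 9\right)} = \left(D + T\right) T + \frac{-1 + 18}{3 \cdot 4} = T \left(D + T\right) + \frac{1}{3} \cdot \frac{1}{4} \cdot 17 = T \left(D + T\right) + \frac{17}{12} = \frac{17}{12} + T \left(D + T\right)$)
$\sqrt{3312 + c{\left(4 + 18,-4 \right)}} = \sqrt{3312 + \left(\frac{17}{12} + \left(4 + 18\right) \left(-4 + \left(4 + 18\right)\right)\right)} = \sqrt{3312 + \left(\frac{17}{12} + 22 \left(-4 + 22\right)\right)} = \sqrt{3312 + \left(\frac{17}{12} + 22 \cdot 18\right)} = \sqrt{3312 + \left(\frac{17}{12} + 396\right)} = \sqrt{3312 + \frac{4769}{12}} = \sqrt{\frac{44513}{12}} = \frac{\sqrt{133539}}{6}$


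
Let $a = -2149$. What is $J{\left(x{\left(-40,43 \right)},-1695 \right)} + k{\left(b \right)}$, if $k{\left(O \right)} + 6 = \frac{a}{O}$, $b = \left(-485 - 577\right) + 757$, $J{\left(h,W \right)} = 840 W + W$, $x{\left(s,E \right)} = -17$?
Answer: $- \frac{434775656}{305} \approx -1.4255 \cdot 10^{6}$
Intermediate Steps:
$J{\left(h,W \right)} = 841 W$
$b = -305$ ($b = -1062 + 757 = -305$)
$k{\left(O \right)} = -6 - \frac{2149}{O}$
$J{\left(x{\left(-40,43 \right)},-1695 \right)} + k{\left(b \right)} = 841 \left(-1695\right) - \left(6 + \frac{2149}{-305}\right) = -1425495 - - \frac{319}{305} = -1425495 + \left(-6 + \frac{2149}{305}\right) = -1425495 + \frac{319}{305} = - \frac{434775656}{305}$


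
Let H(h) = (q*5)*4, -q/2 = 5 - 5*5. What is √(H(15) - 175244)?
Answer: 2*I*√43611 ≈ 417.67*I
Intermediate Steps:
q = 40 (q = -2*(5 - 5*5) = -2*(5 - 25) = -2*(-20) = 40)
H(h) = 800 (H(h) = (40*5)*4 = 200*4 = 800)
√(H(15) - 175244) = √(800 - 175244) = √(-174444) = 2*I*√43611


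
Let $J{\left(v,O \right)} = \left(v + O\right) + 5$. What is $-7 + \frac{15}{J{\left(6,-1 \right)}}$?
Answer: $- \frac{11}{2} \approx -5.5$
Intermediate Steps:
$J{\left(v,O \right)} = 5 + O + v$ ($J{\left(v,O \right)} = \left(O + v\right) + 5 = 5 + O + v$)
$-7 + \frac{15}{J{\left(6,-1 \right)}} = -7 + \frac{15}{5 - 1 + 6} = -7 + \frac{15}{10} = -7 + 15 \cdot \frac{1}{10} = -7 + \frac{3}{2} = - \frac{11}{2}$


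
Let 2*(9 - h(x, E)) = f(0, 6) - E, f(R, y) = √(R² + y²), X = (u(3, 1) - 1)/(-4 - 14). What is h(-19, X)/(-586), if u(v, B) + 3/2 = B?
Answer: -145/14064 ≈ -0.010310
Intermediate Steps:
u(v, B) = -3/2 + B
X = 1/12 (X = ((-3/2 + 1) - 1)/(-4 - 14) = (-½ - 1)/(-18) = -3/2*(-1/18) = 1/12 ≈ 0.083333)
h(x, E) = 6 + E/2 (h(x, E) = 9 - (√(0² + 6²) - E)/2 = 9 - (√(0 + 36) - E)/2 = 9 - (√36 - E)/2 = 9 - (6 - E)/2 = 9 + (-3 + E/2) = 6 + E/2)
h(-19, X)/(-586) = (6 + (½)*(1/12))/(-586) = (6 + 1/24)*(-1/586) = (145/24)*(-1/586) = -145/14064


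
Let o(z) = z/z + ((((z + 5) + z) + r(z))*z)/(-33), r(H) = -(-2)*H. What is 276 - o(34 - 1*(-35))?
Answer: 9488/11 ≈ 862.54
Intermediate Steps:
r(H) = 2*H
o(z) = 1 - z*(5 + 4*z)/33 (o(z) = z/z + ((((z + 5) + z) + 2*z)*z)/(-33) = 1 + ((((5 + z) + z) + 2*z)*z)*(-1/33) = 1 + (((5 + 2*z) + 2*z)*z)*(-1/33) = 1 + ((5 + 4*z)*z)*(-1/33) = 1 + (z*(5 + 4*z))*(-1/33) = 1 - z*(5 + 4*z)/33)
276 - o(34 - 1*(-35)) = 276 - (1 - 5*(34 - 1*(-35))/33 - 4*(34 - 1*(-35))²/33) = 276 - (1 - 5*(34 + 35)/33 - 4*(34 + 35)²/33) = 276 - (1 - 5/33*69 - 4/33*69²) = 276 - (1 - 115/11 - 4/33*4761) = 276 - (1 - 115/11 - 6348/11) = 276 - 1*(-6452/11) = 276 + 6452/11 = 9488/11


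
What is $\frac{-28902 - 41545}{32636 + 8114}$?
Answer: $- \frac{70447}{40750} \approx -1.7288$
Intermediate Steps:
$\frac{-28902 - 41545}{32636 + 8114} = - \frac{70447}{40750}$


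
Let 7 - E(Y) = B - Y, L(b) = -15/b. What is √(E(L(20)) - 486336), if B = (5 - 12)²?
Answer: I*√1945515/2 ≈ 697.41*I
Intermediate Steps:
B = 49 (B = (-7)² = 49)
E(Y) = -42 + Y (E(Y) = 7 - (49 - Y) = 7 + (-49 + Y) = -42 + Y)
√(E(L(20)) - 486336) = √((-42 - 15/20) - 486336) = √((-42 - 15*1/20) - 486336) = √((-42 - ¾) - 486336) = √(-171/4 - 486336) = √(-1945515/4) = I*√1945515/2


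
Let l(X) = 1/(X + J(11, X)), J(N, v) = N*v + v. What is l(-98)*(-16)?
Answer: 8/637 ≈ 0.012559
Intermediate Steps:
J(N, v) = v + N*v
l(X) = 1/(13*X) (l(X) = 1/(X + X*(1 + 11)) = 1/(X + X*12) = 1/(X + 12*X) = 1/(13*X))
l(-98)*(-16) = ((1/13)/(-98))*(-16) = ((1/13)*(-1/98))*(-16) = -1/1274*(-16) = 8/637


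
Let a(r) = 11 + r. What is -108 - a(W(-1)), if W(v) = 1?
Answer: -120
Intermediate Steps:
-108 - a(W(-1)) = -108 - (11 + 1) = -108 - 1*12 = -108 - 12 = -120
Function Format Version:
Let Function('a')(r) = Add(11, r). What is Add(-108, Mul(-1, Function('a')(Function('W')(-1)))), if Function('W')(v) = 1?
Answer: -120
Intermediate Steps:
Add(-108, Mul(-1, Function('a')(Function('W')(-1)))) = Add(-108, Mul(-1, Add(11, 1))) = Add(-108, Mul(-1, 12)) = Add(-108, -12) = -120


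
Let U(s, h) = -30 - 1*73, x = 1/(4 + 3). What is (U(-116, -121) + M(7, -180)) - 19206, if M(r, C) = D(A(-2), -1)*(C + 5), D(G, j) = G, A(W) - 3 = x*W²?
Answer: -19934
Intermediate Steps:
x = ⅐ (x = 1/7 = ⅐ ≈ 0.14286)
U(s, h) = -103 (U(s, h) = -30 - 73 = -103)
A(W) = 3 + W²/7
M(r, C) = 125/7 + 25*C/7 (M(r, C) = (3 + (⅐)*(-2)²)*(C + 5) = (3 + (⅐)*4)*(5 + C) = (3 + 4/7)*(5 + C) = 25*(5 + C)/7 = 125/7 + 25*C/7)
(U(-116, -121) + M(7, -180)) - 19206 = (-103 + (125/7 + (25/7)*(-180))) - 19206 = (-103 + (125/7 - 4500/7)) - 19206 = (-103 - 625) - 19206 = -728 - 19206 = -19934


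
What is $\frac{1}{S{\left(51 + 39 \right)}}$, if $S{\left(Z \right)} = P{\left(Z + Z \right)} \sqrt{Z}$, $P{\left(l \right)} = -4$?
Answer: $- \frac{\sqrt{10}}{120} \approx -0.026352$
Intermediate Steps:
$S{\left(Z \right)} = - 4 \sqrt{Z}$
$\frac{1}{S{\left(51 + 39 \right)}} = \frac{1}{\left(-4\right) \sqrt{51 + 39}} = \frac{1}{\left(-4\right) \sqrt{90}} = \frac{1}{\left(-4\right) 3 \sqrt{10}} = \frac{1}{\left(-12\right) \sqrt{10}} = - \frac{\sqrt{10}}{120}$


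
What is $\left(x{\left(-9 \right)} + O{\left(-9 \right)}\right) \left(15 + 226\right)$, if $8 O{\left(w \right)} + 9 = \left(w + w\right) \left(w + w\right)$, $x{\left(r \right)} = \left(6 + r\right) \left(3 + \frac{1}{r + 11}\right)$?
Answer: $\frac{55671}{8} \approx 6958.9$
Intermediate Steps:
$x{\left(r \right)} = \left(3 + \frac{1}{11 + r}\right) \left(6 + r\right)$ ($x{\left(r \right)} = \left(6 + r\right) \left(3 + \frac{1}{11 + r}\right) = \left(3 + \frac{1}{11 + r}\right) \left(6 + r\right)$)
$O{\left(w \right)} = - \frac{9}{8} + \frac{w^{2}}{2}$ ($O{\left(w \right)} = - \frac{9}{8} + \frac{\left(w + w\right) \left(w + w\right)}{8} = - \frac{9}{8} + \frac{2 w 2 w}{8} = - \frac{9}{8} + \frac{4 w^{2}}{8} = - \frac{9}{8} + \frac{w^{2}}{2}$)
$\left(x{\left(-9 \right)} + O{\left(-9 \right)}\right) \left(15 + 226\right) = \left(\frac{204 + 3 \left(-9\right)^{2} + 52 \left(-9\right)}{11 - 9} - \left(\frac{9}{8} - \frac{\left(-9\right)^{2}}{2}\right)\right) \left(15 + 226\right) = \left(\frac{204 + 3 \cdot 81 - 468}{2} + \left(- \frac{9}{8} + \frac{1}{2} \cdot 81\right)\right) 241 = \left(\frac{204 + 243 - 468}{2} + \left(- \frac{9}{8} + \frac{81}{2}\right)\right) 241 = \left(\frac{1}{2} \left(-21\right) + \frac{315}{8}\right) 241 = \left(- \frac{21}{2} + \frac{315}{8}\right) 241 = \frac{231}{8} \cdot 241 = \frac{55671}{8}$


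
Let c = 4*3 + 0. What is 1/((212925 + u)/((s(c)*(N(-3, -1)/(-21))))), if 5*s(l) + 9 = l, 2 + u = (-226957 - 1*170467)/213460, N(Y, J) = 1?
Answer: -10673/79537755773 ≈ -1.3419e-7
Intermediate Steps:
c = 12 (c = 12 + 0 = 12)
u = -206086/53365 (u = -2 + (-226957 - 1*170467)/213460 = -2 + (-226957 - 170467)*(1/213460) = -2 - 397424*1/213460 = -2 - 99356/53365 = -206086/53365 ≈ -3.8618)
s(l) = -9/5 + l/5
1/((212925 + u)/((s(c)*(N(-3, -1)/(-21))))) = 1/((212925 - 206086/53365)/(((-9/5 + (1/5)*12)*(1/(-21))))) = 1/(11362536539/(53365*(((-9/5 + 12/5)*(1*(-1/21)))))) = 1/(11362536539/(53365*(((3/5)*(-1/21))))) = 1/(11362536539/(53365*(-1/35))) = 1/((11362536539/53365)*(-35)) = 1/(-79537755773/10673) = -10673/79537755773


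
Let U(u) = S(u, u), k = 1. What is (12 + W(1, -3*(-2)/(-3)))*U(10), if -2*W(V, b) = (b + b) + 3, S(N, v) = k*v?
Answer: 125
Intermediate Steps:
S(N, v) = v (S(N, v) = 1*v = v)
U(u) = u
W(V, b) = -3/2 - b (W(V, b) = -((b + b) + 3)/2 = -(2*b + 3)/2 = -(3 + 2*b)/2 = -3/2 - b)
(12 + W(1, -3*(-2)/(-3)))*U(10) = (12 + (-3/2 - (-3*(-2))/(-3)))*10 = (12 + (-3/2 - 6*(-1)/3))*10 = (12 + (-3/2 - 1*(-2)))*10 = (12 + (-3/2 + 2))*10 = (12 + ½)*10 = (25/2)*10 = 125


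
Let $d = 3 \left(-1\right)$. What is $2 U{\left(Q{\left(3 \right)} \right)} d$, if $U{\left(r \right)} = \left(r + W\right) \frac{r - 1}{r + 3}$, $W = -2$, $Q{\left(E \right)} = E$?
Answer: $-2$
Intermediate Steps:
$d = -3$
$U{\left(r \right)} = \frac{\left(-1 + r\right) \left(-2 + r\right)}{3 + r}$ ($U{\left(r \right)} = \left(r - 2\right) \frac{r - 1}{r + 3} = \left(-2 + r\right) \frac{-1 + r}{3 + r} = \frac{\left(-1 + r\right) \left(-2 + r\right)}{3 + r}$)
$2 U{\left(Q{\left(3 \right)} \right)} d = 2 \frac{2 + 3^{2} - 9}{3 + 3} \left(-3\right) = 2 \frac{2 + 9 - 9}{6} \left(-3\right) = 2 \cdot \frac{1}{6} \cdot 2 \left(-3\right) = 2 \cdot \frac{1}{3} \left(-3\right) = \frac{2}{3} \left(-3\right) = -2$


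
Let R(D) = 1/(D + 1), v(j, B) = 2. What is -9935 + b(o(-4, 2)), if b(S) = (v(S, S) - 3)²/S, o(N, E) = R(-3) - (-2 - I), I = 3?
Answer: -89413/9 ≈ -9934.8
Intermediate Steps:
R(D) = 1/(1 + D)
o(N, E) = 9/2 (o(N, E) = 1/(1 - 3) - (-2 - 1*3) = 1/(-2) - (-2 - 3) = -½ - 1*(-5) = -½ + 5 = 9/2)
b(S) = 1/S (b(S) = (2 - 3)²/S = (-1)²/S = 1/S)
-9935 + b(o(-4, 2)) = -9935 + 1/(9/2) = -9935 + 2/9 = -89413/9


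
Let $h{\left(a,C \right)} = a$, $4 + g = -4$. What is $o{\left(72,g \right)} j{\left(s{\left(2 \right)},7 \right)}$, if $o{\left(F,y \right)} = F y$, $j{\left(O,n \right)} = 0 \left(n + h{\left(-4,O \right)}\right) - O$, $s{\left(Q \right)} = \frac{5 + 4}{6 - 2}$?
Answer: $1296$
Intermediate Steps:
$g = -8$ ($g = -4 - 4 = -8$)
$s{\left(Q \right)} = \frac{9}{4}$
$j{\left(O,n \right)} = - O$ ($j{\left(O,n \right)} = 0 \left(n - 4\right) - O = 0 \left(-4 + n\right) - O = 0 - O = - O$)
$o{\left(72,g \right)} j{\left(s{\left(2 \right)},7 \right)} = 72 \left(-8\right) \left(\left(-1\right) \frac{9}{4}\right) = \left(-576\right) \left(- \frac{9}{4}\right) = 1296$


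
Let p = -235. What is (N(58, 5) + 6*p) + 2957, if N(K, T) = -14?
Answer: 1533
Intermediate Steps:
(N(58, 5) + 6*p) + 2957 = (-14 + 6*(-235)) + 2957 = (-14 - 1410) + 2957 = -1424 + 2957 = 1533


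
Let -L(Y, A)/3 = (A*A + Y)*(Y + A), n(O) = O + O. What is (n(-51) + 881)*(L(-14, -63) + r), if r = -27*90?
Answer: 709805325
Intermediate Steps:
n(O) = 2*O
r = -2430
L(Y, A) = -3*(A + Y)*(Y + A²) (L(Y, A) = -3*(A*A + Y)*(Y + A) = -3*(A² + Y)*(A + Y) = -3*(Y + A²)*(A + Y) = -3*(A + Y)*(Y + A²))
(n(-51) + 881)*(L(-14, -63) + r) = (2*(-51) + 881)*((-3*(-63)³ - 3*(-14)² - 3*(-63)*(-14) - 3*(-14)*(-63)²) - 2430) = (-102 + 881)*((-3*(-250047) - 3*196 - 2646 - 3*(-14)*3969) - 2430) = 779*((750141 - 588 - 2646 + 166698) - 2430) = 779*(913605 - 2430) = 779*911175 = 709805325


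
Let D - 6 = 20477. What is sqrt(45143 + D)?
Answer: sqrt(65626) ≈ 256.18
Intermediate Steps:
D = 20483 (D = 6 + 20477 = 20483)
sqrt(45143 + D) = sqrt(45143 + 20483) = sqrt(65626)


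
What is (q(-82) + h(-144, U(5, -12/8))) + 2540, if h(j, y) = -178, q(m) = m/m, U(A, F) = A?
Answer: 2363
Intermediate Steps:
q(m) = 1
(q(-82) + h(-144, U(5, -12/8))) + 2540 = (1 - 178) + 2540 = -177 + 2540 = 2363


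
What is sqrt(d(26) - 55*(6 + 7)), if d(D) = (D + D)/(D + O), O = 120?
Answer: I*sqrt(3808337)/73 ≈ 26.733*I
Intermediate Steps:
d(D) = 2*D/(120 + D) (d(D) = (D + D)/(D + 120) = (2*D)/(120 + D) = 2*D/(120 + D))
sqrt(d(26) - 55*(6 + 7)) = sqrt(2*26/(120 + 26) - 55*(6 + 7)) = sqrt(2*26/146 - 55*13) = sqrt(2*26*(1/146) - 715) = sqrt(26/73 - 715) = sqrt(-52169/73) = I*sqrt(3808337)/73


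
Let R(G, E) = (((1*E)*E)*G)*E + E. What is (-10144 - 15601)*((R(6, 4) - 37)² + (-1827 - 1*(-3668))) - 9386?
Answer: -3219215676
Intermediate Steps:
R(G, E) = E + G*E³ (R(G, E) = ((E*E)*G)*E + E = (E²*G)*E + E = (G*E²)*E + E = G*E³ + E = E + G*E³)
(-10144 - 15601)*((R(6, 4) - 37)² + (-1827 - 1*(-3668))) - 9386 = (-10144 - 15601)*(((4 + 6*4³) - 37)² + (-1827 - 1*(-3668))) - 9386 = -25745*(((4 + 6*64) - 37)² + (-1827 + 3668)) - 9386 = -25745*(((4 + 384) - 37)² + 1841) - 9386 = -25745*((388 - 37)² + 1841) - 9386 = -25745*(351² + 1841) - 9386 = -25745*(123201 + 1841) - 9386 = -25745*125042 - 9386 = -3219206290 - 9386 = -3219215676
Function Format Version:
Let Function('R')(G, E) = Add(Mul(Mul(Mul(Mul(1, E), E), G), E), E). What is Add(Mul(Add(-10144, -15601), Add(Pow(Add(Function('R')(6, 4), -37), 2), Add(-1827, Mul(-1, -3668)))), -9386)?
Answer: -3219215676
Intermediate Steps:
Function('R')(G, E) = Add(E, Mul(G, Pow(E, 3))) (Function('R')(G, E) = Add(Mul(Mul(Mul(E, E), G), E), E) = Add(Mul(Mul(Pow(E, 2), G), E), E) = Add(Mul(Mul(G, Pow(E, 2)), E), E) = Add(Mul(G, Pow(E, 3)), E) = Add(E, Mul(G, Pow(E, 3))))
Add(Mul(Add(-10144, -15601), Add(Pow(Add(Function('R')(6, 4), -37), 2), Add(-1827, Mul(-1, -3668)))), -9386) = Add(Mul(Add(-10144, -15601), Add(Pow(Add(Add(4, Mul(6, Pow(4, 3))), -37), 2), Add(-1827, Mul(-1, -3668)))), -9386) = Add(Mul(-25745, Add(Pow(Add(Add(4, Mul(6, 64)), -37), 2), Add(-1827, 3668))), -9386) = Add(Mul(-25745, Add(Pow(Add(Add(4, 384), -37), 2), 1841)), -9386) = Add(Mul(-25745, Add(Pow(Add(388, -37), 2), 1841)), -9386) = Add(Mul(-25745, Add(Pow(351, 2), 1841)), -9386) = Add(Mul(-25745, Add(123201, 1841)), -9386) = Add(Mul(-25745, 125042), -9386) = Add(-3219206290, -9386) = -3219215676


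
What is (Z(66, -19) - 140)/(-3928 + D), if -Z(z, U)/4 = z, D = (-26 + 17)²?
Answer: 404/3847 ≈ 0.10502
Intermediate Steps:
D = 81 (D = (-9)² = 81)
Z(z, U) = -4*z
(Z(66, -19) - 140)/(-3928 + D) = (-4*66 - 140)/(-3928 + 81) = (-264 - 140)/(-3847) = -404*(-1/3847) = 404/3847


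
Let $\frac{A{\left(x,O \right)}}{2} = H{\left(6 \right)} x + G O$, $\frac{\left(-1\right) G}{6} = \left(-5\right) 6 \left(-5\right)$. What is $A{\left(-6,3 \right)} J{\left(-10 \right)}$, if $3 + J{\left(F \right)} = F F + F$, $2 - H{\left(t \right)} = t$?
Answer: $-465624$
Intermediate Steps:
$H{\left(t \right)} = 2 - t$
$J{\left(F \right)} = -3 + F + F^{2}$ ($J{\left(F \right)} = -3 + \left(F F + F\right) = -3 + \left(F^{2} + F\right) = -3 + \left(F + F^{2}\right) = -3 + F + F^{2}$)
$G = -900$ ($G = - 6 \left(-5\right) 6 \left(-5\right) = - 6 \left(\left(-30\right) \left(-5\right)\right) = \left(-6\right) 150 = -900$)
$A{\left(x,O \right)} = - 1800 O - 8 x$ ($A{\left(x,O \right)} = 2 \left(\left(2 - 6\right) x - 900 O\right) = 2 \left(- 4 x - 900 O\right) = 2 \left(- 900 O - 4 x\right) = - 1800 O - 8 x$)
$A{\left(-6,3 \right)} J{\left(-10 \right)} = \left(\left(-1800\right) 3 - -48\right) \left(-3 - 10 + \left(-10\right)^{2}\right) = \left(-5400 + 48\right) \left(-3 - 10 + 100\right) = \left(-5352\right) 87 = -465624$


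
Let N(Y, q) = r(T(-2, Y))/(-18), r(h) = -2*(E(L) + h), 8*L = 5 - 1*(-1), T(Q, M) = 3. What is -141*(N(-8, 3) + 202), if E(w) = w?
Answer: -114163/4 ≈ -28541.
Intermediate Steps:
L = ¾ (L = (5 - 1*(-1))/8 = (5 + 1)/8 = (⅛)*6 = ¾ ≈ 0.75000)
r(h) = -3/2 - 2*h (r(h) = -2*(¾ + h) = -3/2 - 2*h)
N(Y, q) = 5/12 (N(Y, q) = (-3/2 - 2*3)/(-18) = (-3/2 - 6)*(-1/18) = -15/2*(-1/18) = 5/12)
-141*(N(-8, 3) + 202) = -141*(5/12 + 202) = -141*2429/12 = -114163/4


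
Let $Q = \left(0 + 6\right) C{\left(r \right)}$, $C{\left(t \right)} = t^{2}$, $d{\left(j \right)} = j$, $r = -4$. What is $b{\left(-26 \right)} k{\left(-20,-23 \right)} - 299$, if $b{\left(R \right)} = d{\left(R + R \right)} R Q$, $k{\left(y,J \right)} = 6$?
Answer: $778453$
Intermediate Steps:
$Q = 96$ ($Q = \left(0 + 6\right) \left(-4\right)^{2} = 6 \cdot 16 = 96$)
$b{\left(R \right)} = 192 R^{2}$ ($b{\left(R \right)} = \left(R + R\right) R 96 = 2 R R 96 = 2 R^{2} \cdot 96 = 192 R^{2}$)
$b{\left(-26 \right)} k{\left(-20,-23 \right)} - 299 = 192 \left(-26\right)^{2} \cdot 6 - 299 = 192 \cdot 676 \cdot 6 - 299 = 129792 \cdot 6 - 299 = 778752 - 299 = 778453$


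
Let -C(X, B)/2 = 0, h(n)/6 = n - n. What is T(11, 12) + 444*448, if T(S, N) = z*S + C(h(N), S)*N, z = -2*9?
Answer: 198714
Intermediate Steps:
h(n) = 0 (h(n) = 6*(n - n) = 6*0 = 0)
z = -18
C(X, B) = 0 (C(X, B) = -2*0 = 0)
T(S, N) = -18*S (T(S, N) = -18*S + 0*N = -18*S + 0 = -18*S)
T(11, 12) + 444*448 = -18*11 + 444*448 = -198 + 198912 = 198714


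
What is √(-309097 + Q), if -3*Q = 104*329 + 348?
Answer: I*√2885565/3 ≈ 566.23*I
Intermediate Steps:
Q = -34564/3 (Q = -(104*329 + 348)/3 = -(34216 + 348)/3 = -⅓*34564 = -34564/3 ≈ -11521.)
√(-309097 + Q) = √(-309097 - 34564/3) = √(-961855/3) = I*√2885565/3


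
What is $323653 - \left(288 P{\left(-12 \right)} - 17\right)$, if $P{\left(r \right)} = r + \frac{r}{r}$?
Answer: $326838$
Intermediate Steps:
$P{\left(r \right)} = 1 + r$ ($P{\left(r \right)} = r + 1 = 1 + r$)
$323653 - \left(288 P{\left(-12 \right)} - 17\right) = 323653 - \left(288 \left(1 - 12\right) - 17\right) = 323653 - \left(288 \left(-11\right) - 17\right) = 323653 - \left(-3168 - 17\right) = 323653 - -3185 = 323653 + 3185 = 326838$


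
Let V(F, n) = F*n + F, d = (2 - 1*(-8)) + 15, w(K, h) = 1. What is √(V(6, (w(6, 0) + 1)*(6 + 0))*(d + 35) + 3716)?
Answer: 2*√2099 ≈ 91.630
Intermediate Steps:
d = 25 (d = (2 + 8) + 15 = 10 + 15 = 25)
V(F, n) = F + F*n
√(V(6, (w(6, 0) + 1)*(6 + 0))*(d + 35) + 3716) = √((6*(1 + (1 + 1)*(6 + 0)))*(25 + 35) + 3716) = √((6*(1 + 2*6))*60 + 3716) = √((6*(1 + 12))*60 + 3716) = √((6*13)*60 + 3716) = √(78*60 + 3716) = √(4680 + 3716) = √8396 = 2*√2099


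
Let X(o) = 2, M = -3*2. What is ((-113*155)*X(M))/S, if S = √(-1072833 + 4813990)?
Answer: -35030*√3741157/3741157 ≈ -18.111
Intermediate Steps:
M = -6
S = √3741157 ≈ 1934.2
((-113*155)*X(M))/S = (-113*155*2)/(√3741157) = (-17515*2)*(√3741157/3741157) = -35030*√3741157/3741157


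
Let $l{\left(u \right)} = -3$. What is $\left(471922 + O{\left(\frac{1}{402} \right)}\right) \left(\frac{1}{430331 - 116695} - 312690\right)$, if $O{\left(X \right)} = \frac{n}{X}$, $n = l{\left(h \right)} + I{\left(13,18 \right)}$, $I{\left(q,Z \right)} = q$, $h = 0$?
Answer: $- \frac{23338016065297669}{156818} \approx -1.4882 \cdot 10^{11}$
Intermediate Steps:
$n = 10$ ($n = -3 + 13 = 10$)
$O{\left(X \right)} = \frac{10}{X}$
$\left(471922 + O{\left(\frac{1}{402} \right)}\right) \left(\frac{1}{430331 - 116695} - 312690\right) = \left(471922 + \frac{10}{\frac{1}{402}}\right) \left(\frac{1}{430331 - 116695} - 312690\right) = \left(471922 + 10 \frac{1}{\frac{1}{402}}\right) \left(\frac{1}{313636} - 312690\right) = \left(471922 + 10 \cdot 402\right) \left(\frac{1}{313636} - 312690\right) = \left(471922 + 4020\right) \left(- \frac{98070840839}{313636}\right) = 475942 \left(- \frac{98070840839}{313636}\right) = - \frac{23338016065297669}{156818}$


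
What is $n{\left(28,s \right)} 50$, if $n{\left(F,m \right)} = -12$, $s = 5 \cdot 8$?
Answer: $-600$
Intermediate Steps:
$s = 40$
$n{\left(28,s \right)} 50 = \left(-12\right) 50 = -600$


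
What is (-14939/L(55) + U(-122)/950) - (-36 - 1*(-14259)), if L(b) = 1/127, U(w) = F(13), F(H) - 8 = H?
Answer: -1815902179/950 ≈ -1.9115e+6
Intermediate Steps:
F(H) = 8 + H
U(w) = 21 (U(w) = 8 + 13 = 21)
L(b) = 1/127
(-14939/L(55) + U(-122)/950) - (-36 - 1*(-14259)) = (-14939/1/127 + 21/950) - (-36 - 1*(-14259)) = (-14939*127 + 21*(1/950)) - (-36 + 14259) = (-1897253 + 21/950) - 1*14223 = -1802390329/950 - 14223 = -1815902179/950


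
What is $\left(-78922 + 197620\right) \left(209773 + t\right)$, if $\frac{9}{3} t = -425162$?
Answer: $8077675862$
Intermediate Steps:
$t = - \frac{425162}{3}$ ($t = \frac{1}{3} \left(-425162\right) = - \frac{425162}{3} \approx -1.4172 \cdot 10^{5}$)
$\left(-78922 + 197620\right) \left(209773 + t\right) = \left(-78922 + 197620\right) \left(209773 - \frac{425162}{3}\right) = 118698 \cdot \frac{204157}{3} = 8077675862$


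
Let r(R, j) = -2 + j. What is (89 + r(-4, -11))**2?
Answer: 5776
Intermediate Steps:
(89 + r(-4, -11))**2 = (89 + (-2 - 11))**2 = (89 - 13)**2 = 76**2 = 5776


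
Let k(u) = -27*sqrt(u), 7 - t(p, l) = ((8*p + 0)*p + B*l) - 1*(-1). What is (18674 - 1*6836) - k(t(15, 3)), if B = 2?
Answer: 11838 + 810*I*sqrt(2) ≈ 11838.0 + 1145.5*I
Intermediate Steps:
t(p, l) = 6 - 8*p**2 - 2*l (t(p, l) = 7 - (((8*p + 0)*p + 2*l) - 1*(-1)) = 7 - (((8*p)*p + 2*l) + 1) = 7 - ((8*p**2 + 2*l) + 1) = 7 - ((2*l + 8*p**2) + 1) = 7 - (1 + 2*l + 8*p**2) = 7 + (-1 - 8*p**2 - 2*l) = 6 - 8*p**2 - 2*l)
(18674 - 1*6836) - k(t(15, 3)) = (18674 - 1*6836) - (-27)*sqrt(6 - 8*15**2 - 2*3) = (18674 - 6836) - (-27)*sqrt(6 - 8*225 - 6) = 11838 - (-27)*sqrt(6 - 1800 - 6) = 11838 - (-27)*sqrt(-1800) = 11838 - (-27)*30*I*sqrt(2) = 11838 - (-810)*I*sqrt(2) = 11838 + 810*I*sqrt(2)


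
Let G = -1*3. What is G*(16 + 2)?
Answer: -54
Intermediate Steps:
G = -3
G*(16 + 2) = -3*(16 + 2) = -3*18 = -54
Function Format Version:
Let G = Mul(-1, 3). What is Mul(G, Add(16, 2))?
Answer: -54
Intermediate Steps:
G = -3
Mul(G, Add(16, 2)) = Mul(-3, Add(16, 2)) = Mul(-3, 18) = -54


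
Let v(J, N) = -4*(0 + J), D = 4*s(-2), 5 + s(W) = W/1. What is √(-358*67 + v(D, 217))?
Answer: I*√23874 ≈ 154.51*I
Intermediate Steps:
s(W) = -5 + W (s(W) = -5 + W/1 = -5 + W*1 = -5 + W)
D = -28 (D = 4*(-5 - 2) = 4*(-7) = -28)
v(J, N) = -4*J
√(-358*67 + v(D, 217)) = √(-358*67 - 4*(-28)) = √(-23986 + 112) = √(-23874) = I*√23874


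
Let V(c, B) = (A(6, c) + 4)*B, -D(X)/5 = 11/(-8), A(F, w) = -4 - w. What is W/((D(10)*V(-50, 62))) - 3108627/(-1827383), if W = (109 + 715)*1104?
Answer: 3457231237011/77892200375 ≈ 44.385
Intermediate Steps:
D(X) = 55/8 (D(X) = -55/(-8) = -55*(-1)/8 = -5*(-11/8) = 55/8)
V(c, B) = -B*c (V(c, B) = ((-4 - c) + 4)*B = (-c)*B = -B*c)
W = 909696 (W = 824*1104 = 909696)
W/((D(10)*V(-50, 62))) - 3108627/(-1827383) = 909696/((55*(-1*62*(-50))/8)) - 3108627/(-1827383) = 909696/(((55/8)*3100)) - 3108627*(-1/1827383) = 909696/(42625/2) + 3108627/1827383 = 909696*(2/42625) + 3108627/1827383 = 1819392/42625 + 3108627/1827383 = 3457231237011/77892200375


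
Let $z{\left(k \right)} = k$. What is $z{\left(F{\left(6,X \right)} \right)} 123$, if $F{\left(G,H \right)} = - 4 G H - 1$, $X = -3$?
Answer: $8733$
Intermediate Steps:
$F{\left(G,H \right)} = -1 - 4 G H$ ($F{\left(G,H \right)} = - 4 G H - 1 = -1 - 4 G H$)
$z{\left(F{\left(6,X \right)} \right)} 123 = \left(-1 - 24 \left(-3\right)\right) 123 = \left(-1 + 72\right) 123 = 71 \cdot 123 = 8733$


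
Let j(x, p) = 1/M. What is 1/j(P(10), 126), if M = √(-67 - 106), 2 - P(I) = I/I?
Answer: I*√173 ≈ 13.153*I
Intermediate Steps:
P(I) = 1 (P(I) = 2 - I/I = 2 - 1*1 = 2 - 1 = 1)
M = I*√173 (M = √(-173) = I*√173 ≈ 13.153*I)
j(x, p) = -I*√173/173 (j(x, p) = 1/(I*√173) = -I*√173/173)
1/j(P(10), 126) = 1/(-I*√173/173) = I*√173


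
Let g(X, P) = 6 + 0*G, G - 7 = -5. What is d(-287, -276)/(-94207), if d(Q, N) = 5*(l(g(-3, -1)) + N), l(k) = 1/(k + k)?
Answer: 16555/1130484 ≈ 0.014644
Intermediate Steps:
G = 2 (G = 7 - 5 = 2)
g(X, P) = 6 (g(X, P) = 6 + 0*2 = 6 + 0 = 6)
l(k) = 1/(2*k)
d(Q, N) = 5/12 + 5*N (d(Q, N) = 5*((1/2)/6 + N) = 5*((1/2)*(1/6) + N) = 5*(1/12 + N) = 5/12 + 5*N)
d(-287, -276)/(-94207) = (5/12 + 5*(-276))/(-94207) = (5/12 - 1380)*(-1/94207) = -16555/12*(-1/94207) = 16555/1130484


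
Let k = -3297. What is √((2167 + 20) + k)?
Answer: I*√1110 ≈ 33.317*I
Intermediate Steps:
√((2167 + 20) + k) = √((2167 + 20) - 3297) = √(2187 - 3297) = √(-1110) = I*√1110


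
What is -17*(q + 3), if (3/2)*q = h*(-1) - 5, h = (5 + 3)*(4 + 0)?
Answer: 1105/3 ≈ 368.33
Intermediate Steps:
h = 32 (h = 8*4 = 32)
q = -74/3 (q = 2*(32*(-1) - 5)/3 = 2*(-32 - 5)/3 = (2/3)*(-37) = -74/3 ≈ -24.667)
-17*(q + 3) = -17*(-74/3 + 3) = -17*(-65/3) = 1105/3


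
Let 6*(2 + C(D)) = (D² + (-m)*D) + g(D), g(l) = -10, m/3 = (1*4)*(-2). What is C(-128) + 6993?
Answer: 9208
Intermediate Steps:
m = -24 (m = 3*((1*4)*(-2)) = 3*(4*(-2)) = 3*(-8) = -24)
C(D) = -11/3 + 4*D + D²/6 (C(D) = -2 + ((D² + (-1*(-24))*D) - 10)/6 = -2 + ((D² + 24*D) - 10)/6 = -2 + (-10 + D² + 24*D)/6 = -2 + (-5/3 + 4*D + D²/6) = -11/3 + 4*D + D²/6)
C(-128) + 6993 = (-11/3 + 4*(-128) + (⅙)*(-128)²) + 6993 = (-11/3 - 512 + (⅙)*16384) + 6993 = (-11/3 - 512 + 8192/3) + 6993 = 2215 + 6993 = 9208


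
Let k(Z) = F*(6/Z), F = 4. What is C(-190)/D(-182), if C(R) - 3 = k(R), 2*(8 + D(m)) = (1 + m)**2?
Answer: 182/1036925 ≈ 0.00017552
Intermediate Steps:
D(m) = -8 + (1 + m)**2/2
k(Z) = 24/Z (k(Z) = 4*(6/Z) = 24/Z)
C(R) = 3 + 24/R
C(-190)/D(-182) = (3 + 24/(-190))/(-8 + (1 - 182)**2/2) = (3 + 24*(-1/190))/(-8 + (1/2)*(-181)**2) = (3 - 12/95)/(-8 + (1/2)*32761) = 273/(95*(-8 + 32761/2)) = 273/(95*(32745/2)) = (273/95)*(2/32745) = 182/1036925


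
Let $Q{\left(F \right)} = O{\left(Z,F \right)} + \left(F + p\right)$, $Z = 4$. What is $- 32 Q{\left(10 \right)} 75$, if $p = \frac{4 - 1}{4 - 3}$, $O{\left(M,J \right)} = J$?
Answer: $-55200$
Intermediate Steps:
$p = 3$ ($p = \frac{3}{1} = 3 \cdot 1 = 3$)
$Q{\left(F \right)} = 3 + 2 F$ ($Q{\left(F \right)} = F + \left(F + 3\right) = F + \left(3 + F\right) = 3 + 2 F$)
$- 32 Q{\left(10 \right)} 75 = - 32 \left(3 + 2 \cdot 10\right) 75 = - 32 \left(3 + 20\right) 75 = \left(-32\right) 23 \cdot 75 = \left(-736\right) 75 = -55200$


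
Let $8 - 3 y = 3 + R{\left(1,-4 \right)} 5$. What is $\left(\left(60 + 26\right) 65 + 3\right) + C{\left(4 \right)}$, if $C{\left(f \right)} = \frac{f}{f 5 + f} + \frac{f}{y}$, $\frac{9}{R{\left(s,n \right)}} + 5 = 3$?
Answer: $\frac{1845889}{330} \approx 5593.6$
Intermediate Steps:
$R{\left(s,n \right)} = - \frac{9}{2}$ ($R{\left(s,n \right)} = \frac{9}{-5 + 3} = \frac{9}{-2} = 9 \left(- \frac{1}{2}\right) = - \frac{9}{2}$)
$y = \frac{55}{6}$ ($y = \frac{8}{3} - \frac{3 - \frac{45}{2}}{3} = \frac{8}{3} - - \frac{13}{2} = \frac{8}{3} + \frac{13}{2} = \frac{55}{6} \approx 9.1667$)
$C{\left(f \right)} = \frac{1}{6} + \frac{6 f}{55}$ ($C{\left(f \right)} = \frac{f}{f 5 + f} + \frac{f}{\frac{55}{6}} = \frac{f}{5 f + f} + f \frac{6}{55} = \frac{f}{6 f} + \frac{6 f}{55} = f \frac{1}{6 f} + \frac{6 f}{55} = \frac{1}{6} + \frac{6 f}{55}$)
$\left(\left(60 + 26\right) 65 + 3\right) + C{\left(4 \right)} = \left(\left(60 + 26\right) 65 + 3\right) + \left(\frac{1}{6} + \frac{6}{55} \cdot 4\right) = \left(86 \cdot 65 + 3\right) + \left(\frac{1}{6} + \frac{24}{55}\right) = \left(5590 + 3\right) + \frac{199}{330} = 5593 + \frac{199}{330} = \frac{1845889}{330}$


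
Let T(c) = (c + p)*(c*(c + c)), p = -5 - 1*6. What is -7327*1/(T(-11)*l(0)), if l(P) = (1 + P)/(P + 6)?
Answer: 21981/2662 ≈ 8.2573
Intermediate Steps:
p = -11 (p = -5 - 6 = -11)
l(P) = (1 + P)/(6 + P)
T(c) = 2*c**2*(-11 + c) (T(c) = (c - 11)*(c*(c + c)) = (-11 + c)*(c*(2*c)) = (-11 + c)*(2*c**2) = 2*c**2*(-11 + c))
-7327*1/(T(-11)*l(0)) = -7327*(6 + 0)/(242*(1 + 0)*(-11 - 11)) = -7327/((2*121*(-22))*(1/6)) = -7327/((-2662/3)) = -7327/((-5324*1/6)) = -7327/(-2662/3) = -7327*(-3/2662) = 21981/2662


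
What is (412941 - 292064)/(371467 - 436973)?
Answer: -120877/65506 ≈ -1.8453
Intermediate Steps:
(412941 - 292064)/(371467 - 436973) = 120877/(-65506) = 120877*(-1/65506) = -120877/65506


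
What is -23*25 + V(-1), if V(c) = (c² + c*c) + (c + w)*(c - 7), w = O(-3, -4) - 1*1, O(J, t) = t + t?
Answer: -493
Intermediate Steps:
O(J, t) = 2*t
w = -9 (w = 2*(-4) - 1*1 = -8 - 1 = -9)
V(c) = 2*c² + (-9 + c)*(-7 + c) (V(c) = (c² + c*c) + (c - 9)*(c - 7) = (c² + c²) + (-9 + c)*(-7 + c) = 2*c² + (-9 + c)*(-7 + c))
-23*25 + V(-1) = -23*25 + (63 - 16*(-1) + 3*(-1)²) = -575 + (63 + 16 + 3*1) = -575 + (63 + 16 + 3) = -575 + 82 = -493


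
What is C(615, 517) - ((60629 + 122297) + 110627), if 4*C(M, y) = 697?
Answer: -1173515/4 ≈ -2.9338e+5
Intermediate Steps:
C(M, y) = 697/4 (C(M, y) = (¼)*697 = 697/4)
C(615, 517) - ((60629 + 122297) + 110627) = 697/4 - ((60629 + 122297) + 110627) = 697/4 - (182926 + 110627) = 697/4 - 1*293553 = 697/4 - 293553 = -1173515/4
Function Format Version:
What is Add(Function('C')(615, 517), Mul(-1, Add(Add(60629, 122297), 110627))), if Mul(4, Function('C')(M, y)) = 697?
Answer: Rational(-1173515, 4) ≈ -2.9338e+5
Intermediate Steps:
Function('C')(M, y) = Rational(697, 4) (Function('C')(M, y) = Mul(Rational(1, 4), 697) = Rational(697, 4))
Add(Function('C')(615, 517), Mul(-1, Add(Add(60629, 122297), 110627))) = Add(Rational(697, 4), Mul(-1, Add(Add(60629, 122297), 110627))) = Add(Rational(697, 4), Mul(-1, Add(182926, 110627))) = Add(Rational(697, 4), Mul(-1, 293553)) = Add(Rational(697, 4), -293553) = Rational(-1173515, 4)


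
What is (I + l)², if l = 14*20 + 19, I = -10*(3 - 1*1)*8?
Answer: 19321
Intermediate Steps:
I = -160 (I = -10*(3 - 1)*8 = -10*2*8 = -20*8 = -160)
l = 299 (l = 280 + 19 = 299)
(I + l)² = (-160 + 299)² = 139² = 19321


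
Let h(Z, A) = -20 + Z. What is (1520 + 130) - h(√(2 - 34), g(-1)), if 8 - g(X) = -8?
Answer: 1670 - 4*I*√2 ≈ 1670.0 - 5.6569*I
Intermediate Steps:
g(X) = 16 (g(X) = 8 - 1*(-8) = 8 + 8 = 16)
(1520 + 130) - h(√(2 - 34), g(-1)) = (1520 + 130) - (-20 + √(2 - 34)) = 1650 - (-20 + √(-32)) = 1650 - (-20 + 4*I*√2) = 1650 + (20 - 4*I*√2) = 1670 - 4*I*√2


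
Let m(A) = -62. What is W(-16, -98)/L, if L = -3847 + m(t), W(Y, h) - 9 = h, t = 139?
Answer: 89/3909 ≈ 0.022768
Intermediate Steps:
W(Y, h) = 9 + h
L = -3909 (L = -3847 - 62 = -3909)
W(-16, -98)/L = (9 - 98)/(-3909) = -89*(-1/3909) = 89/3909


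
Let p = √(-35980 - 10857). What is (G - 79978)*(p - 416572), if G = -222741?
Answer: 126104259268 - 302719*I*√46837 ≈ 1.261e+11 - 6.5514e+7*I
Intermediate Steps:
p = I*√46837 (p = √(-46837) = I*√46837 ≈ 216.42*I)
(G - 79978)*(p - 416572) = (-222741 - 79978)*(I*√46837 - 416572) = -302719*(-416572 + I*√46837) = 126104259268 - 302719*I*√46837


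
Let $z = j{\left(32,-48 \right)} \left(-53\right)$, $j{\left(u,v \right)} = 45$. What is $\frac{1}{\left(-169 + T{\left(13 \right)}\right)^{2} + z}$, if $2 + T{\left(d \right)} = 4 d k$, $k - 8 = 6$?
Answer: $\frac{1}{307864} \approx 3.2482 \cdot 10^{-6}$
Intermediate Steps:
$k = 14$ ($k = 8 + 6 = 14$)
$z = -2385$ ($z = 45 \left(-53\right) = -2385$)
$T{\left(d \right)} = -2 + 56 d$ ($T{\left(d \right)} = -2 + 4 d 14 = -2 + 56 d$)
$\frac{1}{\left(-169 + T{\left(13 \right)}\right)^{2} + z} = \frac{1}{\left(-169 + \left(-2 + 56 \cdot 13\right)\right)^{2} - 2385} = \frac{1}{\left(-169 + \left(-2 + 728\right)\right)^{2} - 2385} = \frac{1}{\left(-169 + 726\right)^{2} - 2385} = \frac{1}{557^{2} - 2385} = \frac{1}{310249 - 2385} = \frac{1}{307864}$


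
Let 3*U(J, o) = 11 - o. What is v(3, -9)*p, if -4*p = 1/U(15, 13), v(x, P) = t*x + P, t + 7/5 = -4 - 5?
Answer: -603/40 ≈ -15.075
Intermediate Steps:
U(J, o) = 11/3 - o/3 (U(J, o) = (11 - o)/3 = 11/3 - o/3)
t = -52/5 (t = -7/5 + (-4 - 5) = -7/5 - 9 = -52/5 ≈ -10.400)
v(x, P) = P - 52*x/5 (v(x, P) = -52*x/5 + P = P - 52*x/5)
p = 3/8 (p = -1/(4*(11/3 - 1/3*13)) = -1/(4*(11/3 - 13/3)) = -1/(4*(-2/3)) = -1/4*(-3/2) = 3/8 ≈ 0.37500)
v(3, -9)*p = (-9 - 52/5*3)*(3/8) = (-9 - 156/5)*(3/8) = -201/5*3/8 = -603/40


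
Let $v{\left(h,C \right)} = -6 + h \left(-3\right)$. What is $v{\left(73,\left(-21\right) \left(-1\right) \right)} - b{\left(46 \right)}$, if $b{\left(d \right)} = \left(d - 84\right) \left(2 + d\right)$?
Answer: $1599$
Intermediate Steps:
$b{\left(d \right)} = \left(-84 + d\right) \left(2 + d\right)$
$v{\left(h,C \right)} = -6 - 3 h$
$v{\left(73,\left(-21\right) \left(-1\right) \right)} - b{\left(46 \right)} = \left(-6 - 219\right) - \left(-168 + 46^{2} - 3772\right) = \left(-6 - 219\right) - \left(-168 + 2116 - 3772\right) = -225 - -1824 = -225 + 1824 = 1599$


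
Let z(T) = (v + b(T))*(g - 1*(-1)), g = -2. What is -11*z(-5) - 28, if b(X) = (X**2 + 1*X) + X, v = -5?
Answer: 82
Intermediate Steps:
b(X) = X**2 + 2*X (b(X) = (X**2 + X) + X = (X + X**2) + X = X**2 + 2*X)
z(T) = 5 - T*(2 + T) (z(T) = (-5 + T*(2 + T))*(-2 - 1*(-1)) = (-5 + T*(2 + T))*(-2 + 1) = (-5 + T*(2 + T))*(-1) = 5 - T*(2 + T))
-11*z(-5) - 28 = -11*(5 - 1*(-5)*(2 - 5)) - 28 = -11*(5 - 1*(-5)*(-3)) - 28 = -11*(5 - 15) - 28 = -11*(-10) - 28 = 110 - 28 = 82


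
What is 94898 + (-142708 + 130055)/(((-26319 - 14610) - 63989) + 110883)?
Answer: 566053917/5965 ≈ 94896.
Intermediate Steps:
94898 + (-142708 + 130055)/(((-26319 - 14610) - 63989) + 110883) = 94898 - 12653/((-40929 - 63989) + 110883) = 94898 - 12653/(-104918 + 110883) = 94898 - 12653/5965 = 566053917/5965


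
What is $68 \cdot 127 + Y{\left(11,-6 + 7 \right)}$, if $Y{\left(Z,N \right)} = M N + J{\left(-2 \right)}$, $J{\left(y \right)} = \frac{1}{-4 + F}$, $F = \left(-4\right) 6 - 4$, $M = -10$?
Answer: $\frac{276031}{32} \approx 8626.0$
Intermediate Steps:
$F = -28$ ($F = -24 - 4 = -28$)
$J{\left(y \right)} = - \frac{1}{32}$ ($J{\left(y \right)} = \frac{1}{-4 - 28} = \frac{1}{-32} = - \frac{1}{32}$)
$Y{\left(Z,N \right)} = - \frac{1}{32} - 10 N$ ($Y{\left(Z,N \right)} = - 10 N - \frac{1}{32} = - \frac{1}{32} - 10 N$)
$68 \cdot 127 + Y{\left(11,-6 + 7 \right)} = 68 \cdot 127 - \left(\frac{1}{32} + 10 \left(-6 + 7\right)\right) = 8636 - \frac{321}{32} = \frac{276031}{32}$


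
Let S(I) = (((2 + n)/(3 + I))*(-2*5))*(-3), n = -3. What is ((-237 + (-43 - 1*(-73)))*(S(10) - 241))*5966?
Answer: 3906184806/13 ≈ 3.0048e+8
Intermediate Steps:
S(I) = -30/(3 + I) (S(I) = (((2 - 3)/(3 + I))*(-2*5))*(-3) = (-1/(3 + I)*(-10))*(-3) = (10/(3 + I))*(-3) = -30/(3 + I))
((-237 + (-43 - 1*(-73)))*(S(10) - 241))*5966 = ((-237 + (-43 - 1*(-73)))*(-30/(3 + 10) - 241))*5966 = ((-237 + (-43 + 73))*(-30/13 - 241))*5966 = ((-237 + 30)*(-30*1/13 - 241))*5966 = -207*(-30/13 - 241)*5966 = -207*(-3163/13)*5966 = (654741/13)*5966 = 3906184806/13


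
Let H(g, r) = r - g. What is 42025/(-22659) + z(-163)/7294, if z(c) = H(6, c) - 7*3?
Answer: -22202540/11805339 ≈ -1.8807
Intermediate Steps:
z(c) = -27 + c (z(c) = (c - 1*6) - 7*3 = (c - 6) - 21 = (-6 + c) - 21 = -27 + c)
42025/(-22659) + z(-163)/7294 = 42025/(-22659) + (-27 - 163)/7294 = 42025*(-1/22659) - 190*1/7294 = -42025/22659 - 95/3647 = -22202540/11805339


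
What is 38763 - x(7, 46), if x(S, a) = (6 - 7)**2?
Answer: 38762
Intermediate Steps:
x(S, a) = 1 (x(S, a) = (-1)**2 = 1)
38763 - x(7, 46) = 38763 - 1*1 = 38763 - 1 = 38762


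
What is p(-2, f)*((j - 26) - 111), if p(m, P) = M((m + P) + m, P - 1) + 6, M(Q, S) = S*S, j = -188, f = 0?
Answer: -2275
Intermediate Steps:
M(Q, S) = S**2
p(m, P) = 6 + (-1 + P)**2 (p(m, P) = (P - 1)**2 + 6 = (-1 + P)**2 + 6 = 6 + (-1 + P)**2)
p(-2, f)*((j - 26) - 111) = (6 + (-1 + 0)**2)*((-188 - 26) - 111) = (6 + (-1)**2)*(-214 - 111) = (6 + 1)*(-325) = 7*(-325) = -2275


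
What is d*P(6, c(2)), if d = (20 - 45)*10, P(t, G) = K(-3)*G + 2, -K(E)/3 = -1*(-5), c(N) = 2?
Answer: 7000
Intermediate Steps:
K(E) = -15 (K(E) = -(-3)*(-5) = -3*5 = -15)
P(t, G) = 2 - 15*G (P(t, G) = -15*G + 2 = 2 - 15*G)
d = -250 (d = -25*10 = -250)
d*P(6, c(2)) = -250*(2 - 15*2) = -250*(2 - 30) = -250*(-28) = 7000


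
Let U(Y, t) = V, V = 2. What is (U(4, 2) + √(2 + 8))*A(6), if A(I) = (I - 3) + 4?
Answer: 14 + 7*√10 ≈ 36.136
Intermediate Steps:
U(Y, t) = 2
A(I) = 1 + I (A(I) = (-3 + I) + 4 = 1 + I)
(U(4, 2) + √(2 + 8))*A(6) = (2 + √(2 + 8))*(1 + 6) = (2 + √10)*7 = 14 + 7*√10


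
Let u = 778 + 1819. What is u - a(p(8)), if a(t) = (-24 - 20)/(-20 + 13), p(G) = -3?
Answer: 18135/7 ≈ 2590.7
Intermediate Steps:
u = 2597
a(t) = 44/7 (a(t) = -44/(-7) = -44*(-⅐) = 44/7)
u - a(p(8)) = 2597 - 1*44/7 = 2597 - 44/7 = 18135/7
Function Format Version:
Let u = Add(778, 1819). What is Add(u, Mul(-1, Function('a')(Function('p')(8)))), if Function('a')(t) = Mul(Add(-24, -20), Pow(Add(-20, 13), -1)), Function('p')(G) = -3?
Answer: Rational(18135, 7) ≈ 2590.7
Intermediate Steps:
u = 2597
Function('a')(t) = Rational(44, 7) (Function('a')(t) = Mul(-44, Pow(-7, -1)) = Mul(-44, Rational(-1, 7)) = Rational(44, 7))
Add(u, Mul(-1, Function('a')(Function('p')(8)))) = Add(2597, Mul(-1, Rational(44, 7))) = Add(2597, Rational(-44, 7)) = Rational(18135, 7)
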